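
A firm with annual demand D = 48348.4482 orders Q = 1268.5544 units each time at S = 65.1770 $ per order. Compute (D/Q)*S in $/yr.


Number of orders = D/Q = 38.1130
Cost = 38.1130 * 65.1770 = 2484.0928

2484.0928 $/yr


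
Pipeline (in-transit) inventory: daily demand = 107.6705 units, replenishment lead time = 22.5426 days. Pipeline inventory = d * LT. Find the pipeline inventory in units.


Pipeline = 107.6705 * 22.5426 = 2427.1730

2427.1730 units


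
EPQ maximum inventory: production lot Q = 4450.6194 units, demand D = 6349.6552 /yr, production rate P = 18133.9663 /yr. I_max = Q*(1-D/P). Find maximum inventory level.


D/P = 0.3502
1 - D/P = 0.6498
I_max = 4450.6194 * 0.6498 = 2892.2235

2892.2235 units


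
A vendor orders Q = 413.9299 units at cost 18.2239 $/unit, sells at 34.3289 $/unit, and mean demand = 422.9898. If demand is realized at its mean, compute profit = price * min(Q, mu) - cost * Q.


Sales at mu = min(413.9299, 422.9898) = 413.9299
Revenue = 34.3289 * 413.9299 = 14209.7581
Total cost = 18.2239 * 413.9299 = 7543.4171
Profit = 14209.7581 - 7543.4171 = 6666.3410

6666.3410 $


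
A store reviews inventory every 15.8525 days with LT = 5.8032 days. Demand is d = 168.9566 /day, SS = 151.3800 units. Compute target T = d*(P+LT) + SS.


P + LT = 21.6557
d*(P+LT) = 168.9566 * 21.6557 = 3658.8734
T = 3658.8734 + 151.3800 = 3810.2534

3810.2534 units


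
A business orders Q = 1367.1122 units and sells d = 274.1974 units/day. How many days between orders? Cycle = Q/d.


Cycle = 1367.1122 / 274.1974 = 4.9859

4.9859 days


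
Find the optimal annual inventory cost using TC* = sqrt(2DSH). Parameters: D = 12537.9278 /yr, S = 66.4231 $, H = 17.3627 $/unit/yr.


2*D*S*H = 28919592.0362
TC* = sqrt(28919592.0362) = 5377.6939

5377.6939 $/yr


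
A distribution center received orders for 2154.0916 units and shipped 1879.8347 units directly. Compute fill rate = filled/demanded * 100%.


FR = 1879.8347 / 2154.0916 * 100 = 87.2681

87.2681%


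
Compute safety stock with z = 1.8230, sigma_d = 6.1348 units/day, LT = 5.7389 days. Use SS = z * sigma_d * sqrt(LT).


sqrt(LT) = sqrt(5.7389) = 2.3956
SS = 1.8230 * 6.1348 * 2.3956 = 26.7918

26.7918 units


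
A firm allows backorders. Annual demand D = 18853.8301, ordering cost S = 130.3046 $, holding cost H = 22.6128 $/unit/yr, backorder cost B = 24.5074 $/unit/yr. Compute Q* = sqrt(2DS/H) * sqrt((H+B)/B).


sqrt(2DS/H) = 466.1412
sqrt((H+B)/B) = 1.3866
Q* = 466.1412 * 1.3866 = 646.3570

646.3570 units


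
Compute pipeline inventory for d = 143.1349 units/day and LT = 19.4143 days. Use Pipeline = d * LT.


Pipeline = 143.1349 * 19.4143 = 2778.8639

2778.8639 units


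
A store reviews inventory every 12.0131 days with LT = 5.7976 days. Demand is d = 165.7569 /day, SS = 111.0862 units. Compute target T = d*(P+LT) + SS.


P + LT = 17.8107
d*(P+LT) = 165.7569 * 17.8107 = 2952.2464
T = 2952.2464 + 111.0862 = 3063.3326

3063.3326 units


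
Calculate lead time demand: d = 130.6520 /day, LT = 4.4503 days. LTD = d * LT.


LTD = 130.6520 * 4.4503 = 581.4406

581.4406 units


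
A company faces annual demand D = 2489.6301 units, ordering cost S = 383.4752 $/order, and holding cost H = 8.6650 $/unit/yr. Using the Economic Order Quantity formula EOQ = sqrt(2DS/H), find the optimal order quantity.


2*D*S = 2 * 2489.6301 * 383.4752 = 1909422.8010
2*D*S/H = 220360.3925
EOQ = sqrt(220360.3925) = 469.4256

469.4256 units


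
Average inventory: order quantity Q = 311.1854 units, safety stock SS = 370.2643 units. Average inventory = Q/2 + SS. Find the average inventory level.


Q/2 = 155.5927
Avg = 155.5927 + 370.2643 = 525.8570

525.8570 units


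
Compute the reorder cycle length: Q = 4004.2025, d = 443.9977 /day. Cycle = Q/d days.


Cycle = 4004.2025 / 443.9977 = 9.0185

9.0185 days


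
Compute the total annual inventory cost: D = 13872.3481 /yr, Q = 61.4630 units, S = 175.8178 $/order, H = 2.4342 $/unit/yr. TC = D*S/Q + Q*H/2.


Ordering cost = D*S/Q = 39682.5037
Holding cost = Q*H/2 = 74.8066
TC = 39682.5037 + 74.8066 = 39757.3103

39757.3103 $/yr


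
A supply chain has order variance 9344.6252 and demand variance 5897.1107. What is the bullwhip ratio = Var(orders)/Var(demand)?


BW = 9344.6252 / 5897.1107 = 1.5846

1.5846


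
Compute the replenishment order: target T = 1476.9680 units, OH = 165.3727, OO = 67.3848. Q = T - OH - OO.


Inventory position = OH + OO = 165.3727 + 67.3848 = 232.7575
Q = 1476.9680 - 232.7575 = 1244.2105

1244.2105 units


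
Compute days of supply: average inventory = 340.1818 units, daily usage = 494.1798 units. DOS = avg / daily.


DOS = 340.1818 / 494.1798 = 0.6884

0.6884 days


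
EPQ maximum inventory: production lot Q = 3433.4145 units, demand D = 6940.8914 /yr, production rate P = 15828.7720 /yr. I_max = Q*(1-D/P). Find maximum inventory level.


D/P = 0.4385
1 - D/P = 0.5615
I_max = 3433.4145 * 0.5615 = 1927.8677

1927.8677 units


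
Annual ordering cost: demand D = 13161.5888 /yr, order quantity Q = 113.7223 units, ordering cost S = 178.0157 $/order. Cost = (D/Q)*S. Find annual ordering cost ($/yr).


Number of orders = D/Q = 115.7345
Cost = 115.7345 * 178.0157 = 20602.5506

20602.5506 $/yr


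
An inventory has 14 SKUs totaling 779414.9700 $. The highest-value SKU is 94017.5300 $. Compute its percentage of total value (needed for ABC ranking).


Top item = 94017.5300
Total = 779414.9700
Percentage = 94017.5300 / 779414.9700 * 100 = 12.0626

12.0626%


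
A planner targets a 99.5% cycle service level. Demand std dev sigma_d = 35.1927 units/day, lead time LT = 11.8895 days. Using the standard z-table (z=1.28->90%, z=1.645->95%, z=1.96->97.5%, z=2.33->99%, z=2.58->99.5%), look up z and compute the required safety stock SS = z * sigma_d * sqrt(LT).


From the table, SL = 99.5% corresponds to z = 2.58
sqrt(LT) = sqrt(11.8895) = 3.4481
SS = 2.58 * 35.1927 * 3.4481 = 313.0791

313.0791 units


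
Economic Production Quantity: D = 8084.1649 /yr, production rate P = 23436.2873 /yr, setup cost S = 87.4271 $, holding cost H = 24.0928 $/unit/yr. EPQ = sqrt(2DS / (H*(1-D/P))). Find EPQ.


1 - D/P = 1 - 0.3449 = 0.6551
H*(1-D/P) = 15.7822
2DS = 1413550.1863
EPQ = sqrt(89566.2406) = 299.2762

299.2762 units


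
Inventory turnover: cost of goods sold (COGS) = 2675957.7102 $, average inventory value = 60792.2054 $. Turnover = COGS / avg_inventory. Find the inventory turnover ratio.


Turnover = 2675957.7102 / 60792.2054 = 44.0181

44.0181


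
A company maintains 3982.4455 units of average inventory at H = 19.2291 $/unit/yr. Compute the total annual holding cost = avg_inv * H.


Cost = 3982.4455 * 19.2291 = 76578.8428

76578.8428 $/yr


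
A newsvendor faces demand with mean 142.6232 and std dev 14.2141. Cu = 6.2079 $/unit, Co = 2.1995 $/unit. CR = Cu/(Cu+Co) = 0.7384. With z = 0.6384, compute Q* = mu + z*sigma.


CR = Cu/(Cu+Co) = 6.2079/(6.2079+2.1995) = 0.7384
z = 0.6384
Q* = 142.6232 + 0.6384 * 14.2141 = 151.6975

151.6975 units


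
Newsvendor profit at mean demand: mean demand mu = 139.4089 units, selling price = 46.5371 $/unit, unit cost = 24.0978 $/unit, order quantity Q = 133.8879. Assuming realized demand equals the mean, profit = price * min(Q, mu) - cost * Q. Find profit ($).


Sales at mu = min(133.8879, 139.4089) = 133.8879
Revenue = 46.5371 * 133.8879 = 6230.7546
Total cost = 24.0978 * 133.8879 = 3226.4038
Profit = 6230.7546 - 3226.4038 = 3004.3508

3004.3508 $


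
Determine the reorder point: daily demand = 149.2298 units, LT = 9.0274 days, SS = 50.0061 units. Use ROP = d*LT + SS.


d*LT = 149.2298 * 9.0274 = 1347.1571
ROP = 1347.1571 + 50.0061 = 1397.1632

1397.1632 units


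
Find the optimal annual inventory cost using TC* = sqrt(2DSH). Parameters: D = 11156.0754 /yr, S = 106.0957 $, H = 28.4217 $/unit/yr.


2*D*S*H = 67280509.2614
TC* = sqrt(67280509.2614) = 8202.4697

8202.4697 $/yr


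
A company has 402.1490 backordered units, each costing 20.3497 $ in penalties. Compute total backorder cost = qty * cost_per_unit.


Total = 402.1490 * 20.3497 = 8183.6115

8183.6115 $


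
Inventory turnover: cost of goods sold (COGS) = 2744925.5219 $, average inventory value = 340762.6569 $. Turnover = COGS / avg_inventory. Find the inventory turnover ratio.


Turnover = 2744925.5219 / 340762.6569 = 8.0552

8.0552


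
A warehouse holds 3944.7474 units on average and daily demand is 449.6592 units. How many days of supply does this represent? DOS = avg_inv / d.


DOS = 3944.7474 / 449.6592 = 8.7727

8.7727 days


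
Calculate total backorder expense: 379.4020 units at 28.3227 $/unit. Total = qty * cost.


Total = 379.4020 * 28.3227 = 10745.6890

10745.6890 $


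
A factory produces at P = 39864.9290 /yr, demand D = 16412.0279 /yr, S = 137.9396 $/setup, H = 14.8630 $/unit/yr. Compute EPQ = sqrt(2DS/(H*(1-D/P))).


1 - D/P = 1 - 0.4117 = 0.5883
H*(1-D/P) = 8.7440
2DS = 4527737.1274
EPQ = sqrt(517808.4693) = 719.5891

719.5891 units


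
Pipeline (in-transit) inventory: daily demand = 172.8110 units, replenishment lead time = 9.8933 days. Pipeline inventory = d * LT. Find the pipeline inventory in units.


Pipeline = 172.8110 * 9.8933 = 1709.6711

1709.6711 units


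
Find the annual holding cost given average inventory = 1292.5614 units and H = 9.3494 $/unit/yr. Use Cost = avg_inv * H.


Cost = 1292.5614 * 9.3494 = 12084.6736

12084.6736 $/yr


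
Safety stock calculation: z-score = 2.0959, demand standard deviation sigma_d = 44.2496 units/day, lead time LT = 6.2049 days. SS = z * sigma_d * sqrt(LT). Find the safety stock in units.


sqrt(LT) = sqrt(6.2049) = 2.4910
SS = 2.0959 * 44.2496 * 2.4910 = 231.0188

231.0188 units


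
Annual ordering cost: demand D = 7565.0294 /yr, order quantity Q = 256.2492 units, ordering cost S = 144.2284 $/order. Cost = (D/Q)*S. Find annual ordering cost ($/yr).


Number of orders = D/Q = 29.5222
Cost = 29.5222 * 144.2284 = 4257.9336

4257.9336 $/yr


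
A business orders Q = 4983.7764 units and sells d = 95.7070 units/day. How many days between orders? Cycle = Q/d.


Cycle = 4983.7764 / 95.7070 = 52.0733

52.0733 days


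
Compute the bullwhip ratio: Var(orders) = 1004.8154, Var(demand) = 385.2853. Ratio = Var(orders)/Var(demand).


BW = 1004.8154 / 385.2853 = 2.6080

2.6080


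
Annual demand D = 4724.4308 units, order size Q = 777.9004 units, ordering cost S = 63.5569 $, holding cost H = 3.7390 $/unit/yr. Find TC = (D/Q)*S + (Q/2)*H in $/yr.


Ordering cost = D*S/Q = 386.0008
Holding cost = Q*H/2 = 1454.2848
TC = 386.0008 + 1454.2848 = 1840.2856

1840.2856 $/yr


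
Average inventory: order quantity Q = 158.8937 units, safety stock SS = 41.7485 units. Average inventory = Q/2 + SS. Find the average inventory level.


Q/2 = 79.4468
Avg = 79.4468 + 41.7485 = 121.1953

121.1953 units


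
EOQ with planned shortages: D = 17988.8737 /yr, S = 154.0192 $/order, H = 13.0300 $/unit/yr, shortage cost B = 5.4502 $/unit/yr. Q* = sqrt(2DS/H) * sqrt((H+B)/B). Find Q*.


sqrt(2DS/H) = 652.1270
sqrt((H+B)/B) = 1.8414
Q* = 652.1270 * 1.8414 = 1200.8239

1200.8239 units


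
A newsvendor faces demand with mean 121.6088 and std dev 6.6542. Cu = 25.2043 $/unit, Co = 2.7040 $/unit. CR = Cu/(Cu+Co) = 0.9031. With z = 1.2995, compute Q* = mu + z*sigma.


CR = Cu/(Cu+Co) = 25.2043/(25.2043+2.7040) = 0.9031
z = 1.2995
Q* = 121.6088 + 1.2995 * 6.6542 = 130.2559

130.2559 units


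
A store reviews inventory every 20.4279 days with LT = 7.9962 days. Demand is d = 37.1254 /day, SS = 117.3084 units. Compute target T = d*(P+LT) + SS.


P + LT = 28.4241
d*(P+LT) = 37.1254 * 28.4241 = 1055.2561
T = 1055.2561 + 117.3084 = 1172.5645

1172.5645 units


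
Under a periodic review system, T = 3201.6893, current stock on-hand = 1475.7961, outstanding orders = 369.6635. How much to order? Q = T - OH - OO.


Inventory position = OH + OO = 1475.7961 + 369.6635 = 1845.4596
Q = 3201.6893 - 1845.4596 = 1356.2297

1356.2297 units


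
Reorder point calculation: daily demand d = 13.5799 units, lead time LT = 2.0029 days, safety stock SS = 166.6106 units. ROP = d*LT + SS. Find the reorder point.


d*LT = 13.5799 * 2.0029 = 27.1992
ROP = 27.1992 + 166.6106 = 193.8098

193.8098 units


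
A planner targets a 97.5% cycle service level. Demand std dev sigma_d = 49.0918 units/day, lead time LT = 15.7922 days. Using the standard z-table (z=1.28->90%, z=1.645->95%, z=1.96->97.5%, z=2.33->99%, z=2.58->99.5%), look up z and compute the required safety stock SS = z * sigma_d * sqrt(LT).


From the table, SL = 97.5% corresponds to z = 1.96
sqrt(LT) = sqrt(15.7922) = 3.9739
SS = 1.96 * 49.0918 * 3.9739 = 382.3722

382.3722 units


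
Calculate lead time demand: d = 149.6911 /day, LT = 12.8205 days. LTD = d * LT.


LTD = 149.6911 * 12.8205 = 1919.1147

1919.1147 units


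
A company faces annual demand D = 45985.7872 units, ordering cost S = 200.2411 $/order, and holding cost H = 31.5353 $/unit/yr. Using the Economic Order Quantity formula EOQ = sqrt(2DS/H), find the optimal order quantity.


2*D*S = 2 * 45985.7872 * 200.2411 = 18416489.2266
2*D*S/H = 583996.0053
EOQ = sqrt(583996.0053) = 764.1963

764.1963 units


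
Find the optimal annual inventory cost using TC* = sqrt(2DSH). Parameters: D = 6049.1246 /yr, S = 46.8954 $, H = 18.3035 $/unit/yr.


2*D*S*H = 10384531.6431
TC* = sqrt(10384531.6431) = 3222.5039

3222.5039 $/yr


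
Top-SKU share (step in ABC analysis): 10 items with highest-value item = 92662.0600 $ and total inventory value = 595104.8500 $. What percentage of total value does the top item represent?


Top item = 92662.0600
Total = 595104.8500
Percentage = 92662.0600 / 595104.8500 * 100 = 15.5707

15.5707%


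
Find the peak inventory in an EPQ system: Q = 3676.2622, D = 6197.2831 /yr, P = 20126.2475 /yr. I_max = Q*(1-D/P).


D/P = 0.3079
1 - D/P = 0.6921
I_max = 3676.2622 * 0.6921 = 2544.2659

2544.2659 units


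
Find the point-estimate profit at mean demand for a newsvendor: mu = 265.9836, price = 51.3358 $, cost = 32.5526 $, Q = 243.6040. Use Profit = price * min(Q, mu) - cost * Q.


Sales at mu = min(243.6040, 265.9836) = 243.6040
Revenue = 51.3358 * 243.6040 = 12505.6062
Total cost = 32.5526 * 243.6040 = 7929.9436
Profit = 12505.6062 - 7929.9436 = 4575.6627

4575.6627 $


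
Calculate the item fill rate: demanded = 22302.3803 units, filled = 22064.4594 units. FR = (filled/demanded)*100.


FR = 22064.4594 / 22302.3803 * 100 = 98.9332

98.9332%


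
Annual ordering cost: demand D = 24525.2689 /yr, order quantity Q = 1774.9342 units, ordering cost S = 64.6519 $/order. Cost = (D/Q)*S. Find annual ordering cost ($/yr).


Number of orders = D/Q = 13.8176
Cost = 13.8176 * 64.6519 = 893.3318

893.3318 $/yr


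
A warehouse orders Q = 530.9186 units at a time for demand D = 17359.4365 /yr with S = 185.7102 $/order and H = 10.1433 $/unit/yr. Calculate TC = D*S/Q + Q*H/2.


Ordering cost = D*S/Q = 6072.1633
Holding cost = Q*H/2 = 2692.6333
TC = 6072.1633 + 2692.6333 = 8764.7966

8764.7966 $/yr


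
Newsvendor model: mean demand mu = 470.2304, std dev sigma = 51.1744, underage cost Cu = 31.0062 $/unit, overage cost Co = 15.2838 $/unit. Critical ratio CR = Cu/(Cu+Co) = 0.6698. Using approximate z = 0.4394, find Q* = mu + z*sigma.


CR = Cu/(Cu+Co) = 31.0062/(31.0062+15.2838) = 0.6698
z = 0.4394
Q* = 470.2304 + 0.4394 * 51.1744 = 492.7164

492.7164 units


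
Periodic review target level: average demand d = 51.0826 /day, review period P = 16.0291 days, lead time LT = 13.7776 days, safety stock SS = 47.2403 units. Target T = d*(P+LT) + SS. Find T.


P + LT = 29.8067
d*(P+LT) = 51.0826 * 29.8067 = 1522.6037
T = 1522.6037 + 47.2403 = 1569.8440

1569.8440 units


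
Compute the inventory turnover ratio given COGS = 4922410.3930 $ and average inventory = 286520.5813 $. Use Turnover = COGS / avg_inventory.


Turnover = 4922410.3930 / 286520.5813 = 17.1800

17.1800


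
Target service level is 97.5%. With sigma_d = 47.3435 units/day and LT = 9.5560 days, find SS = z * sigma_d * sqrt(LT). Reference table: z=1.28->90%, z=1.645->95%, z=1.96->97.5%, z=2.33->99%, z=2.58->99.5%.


From the table, SL = 97.5% corresponds to z = 1.96
sqrt(LT) = sqrt(9.5560) = 3.0913
SS = 1.96 * 47.3435 * 3.0913 = 286.8498

286.8498 units


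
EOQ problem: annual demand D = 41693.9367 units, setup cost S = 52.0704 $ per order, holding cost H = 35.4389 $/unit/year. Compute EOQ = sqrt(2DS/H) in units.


2*D*S = 2 * 41693.9367 * 52.0704 = 4342039.9231
2*D*S/H = 122521.8594
EOQ = sqrt(122521.8594) = 350.0312

350.0312 units


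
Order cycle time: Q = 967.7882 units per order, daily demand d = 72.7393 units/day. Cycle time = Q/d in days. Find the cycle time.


Cycle = 967.7882 / 72.7393 = 13.3049

13.3049 days


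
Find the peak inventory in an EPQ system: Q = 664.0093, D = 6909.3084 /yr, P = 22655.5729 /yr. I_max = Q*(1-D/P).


D/P = 0.3050
1 - D/P = 0.6950
I_max = 664.0093 * 0.6950 = 461.5053

461.5053 units


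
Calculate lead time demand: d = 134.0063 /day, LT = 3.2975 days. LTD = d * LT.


LTD = 134.0063 * 3.2975 = 441.8858

441.8858 units


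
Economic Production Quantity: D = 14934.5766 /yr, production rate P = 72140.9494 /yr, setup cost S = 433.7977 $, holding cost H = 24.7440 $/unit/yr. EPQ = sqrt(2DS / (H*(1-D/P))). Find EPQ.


1 - D/P = 1 - 0.2070 = 0.7930
H*(1-D/P) = 19.6215
2DS = 12957169.9591
EPQ = sqrt(660355.3337) = 812.6225

812.6225 units


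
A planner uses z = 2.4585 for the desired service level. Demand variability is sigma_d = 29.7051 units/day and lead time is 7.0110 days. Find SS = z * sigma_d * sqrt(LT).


sqrt(LT) = sqrt(7.0110) = 2.6478
SS = 2.4585 * 29.7051 * 2.6478 = 193.3709

193.3709 units


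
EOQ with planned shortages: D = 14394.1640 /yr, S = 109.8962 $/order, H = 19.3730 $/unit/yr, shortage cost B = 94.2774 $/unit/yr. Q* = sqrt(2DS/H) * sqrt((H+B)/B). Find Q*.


sqrt(2DS/H) = 404.1114
sqrt((H+B)/B) = 1.0979
Q* = 404.1114 * 1.0979 = 443.6932

443.6932 units


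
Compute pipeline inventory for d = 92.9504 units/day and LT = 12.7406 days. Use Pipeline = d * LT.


Pipeline = 92.9504 * 12.7406 = 1184.2439

1184.2439 units


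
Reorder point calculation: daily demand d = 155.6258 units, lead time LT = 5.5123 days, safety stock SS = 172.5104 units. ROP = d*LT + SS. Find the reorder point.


d*LT = 155.6258 * 5.5123 = 857.8561
ROP = 857.8561 + 172.5104 = 1030.3665

1030.3665 units


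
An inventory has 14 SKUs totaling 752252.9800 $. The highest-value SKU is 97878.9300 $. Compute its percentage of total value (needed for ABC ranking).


Top item = 97878.9300
Total = 752252.9800
Percentage = 97878.9300 / 752252.9800 * 100 = 13.0114

13.0114%


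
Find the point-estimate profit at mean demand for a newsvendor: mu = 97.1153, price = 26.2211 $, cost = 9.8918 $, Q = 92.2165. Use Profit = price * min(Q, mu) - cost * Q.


Sales at mu = min(92.2165, 97.1153) = 92.2165
Revenue = 26.2211 * 92.2165 = 2418.0181
Total cost = 9.8918 * 92.2165 = 912.1872
Profit = 2418.0181 - 912.1872 = 1505.8309

1505.8309 $


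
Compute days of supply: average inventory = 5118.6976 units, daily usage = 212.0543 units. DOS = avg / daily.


DOS = 5118.6976 / 212.0543 = 24.1386

24.1386 days


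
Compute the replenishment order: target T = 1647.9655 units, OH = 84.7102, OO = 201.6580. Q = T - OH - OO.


Inventory position = OH + OO = 84.7102 + 201.6580 = 286.3682
Q = 1647.9655 - 286.3682 = 1361.5973

1361.5973 units


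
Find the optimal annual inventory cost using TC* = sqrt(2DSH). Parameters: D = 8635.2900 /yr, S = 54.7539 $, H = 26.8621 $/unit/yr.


2*D*S*H = 25401650.8780
TC* = sqrt(25401650.8780) = 5040.0050

5040.0050 $/yr


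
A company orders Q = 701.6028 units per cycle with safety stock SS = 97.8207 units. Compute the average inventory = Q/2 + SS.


Q/2 = 350.8014
Avg = 350.8014 + 97.8207 = 448.6221

448.6221 units


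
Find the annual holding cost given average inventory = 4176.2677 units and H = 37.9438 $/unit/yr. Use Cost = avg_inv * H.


Cost = 4176.2677 * 37.9438 = 158463.4664

158463.4664 $/yr


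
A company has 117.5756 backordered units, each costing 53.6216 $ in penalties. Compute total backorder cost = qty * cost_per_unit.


Total = 117.5756 * 53.6216 = 6304.5918

6304.5918 $


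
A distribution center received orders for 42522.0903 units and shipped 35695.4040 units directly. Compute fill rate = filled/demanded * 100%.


FR = 35695.4040 / 42522.0903 * 100 = 83.9456

83.9456%


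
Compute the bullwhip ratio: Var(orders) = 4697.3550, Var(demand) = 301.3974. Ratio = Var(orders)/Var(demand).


BW = 4697.3550 / 301.3974 = 15.5853

15.5853


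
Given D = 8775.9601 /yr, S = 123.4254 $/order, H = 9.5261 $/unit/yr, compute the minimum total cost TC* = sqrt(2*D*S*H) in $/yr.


2*D*S*H = 20636893.1361
TC* = sqrt(20636893.1361) = 4542.7847

4542.7847 $/yr


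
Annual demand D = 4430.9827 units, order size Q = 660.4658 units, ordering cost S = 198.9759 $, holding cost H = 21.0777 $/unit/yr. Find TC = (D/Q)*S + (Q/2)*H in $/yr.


Ordering cost = D*S/Q = 1334.9045
Holding cost = Q*H/2 = 6960.5500
TC = 1334.9045 + 6960.5500 = 8295.4545

8295.4545 $/yr


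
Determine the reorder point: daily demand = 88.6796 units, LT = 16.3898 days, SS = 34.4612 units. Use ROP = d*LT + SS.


d*LT = 88.6796 * 16.3898 = 1453.4409
ROP = 1453.4409 + 34.4612 = 1487.9021

1487.9021 units


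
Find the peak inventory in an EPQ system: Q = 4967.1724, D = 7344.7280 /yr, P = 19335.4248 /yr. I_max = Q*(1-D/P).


D/P = 0.3799
1 - D/P = 0.6201
I_max = 4967.1724 * 0.6201 = 3080.3491

3080.3491 units


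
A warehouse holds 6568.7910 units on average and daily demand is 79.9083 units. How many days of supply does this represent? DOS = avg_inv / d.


DOS = 6568.7910 / 79.9083 = 82.2041

82.2041 days


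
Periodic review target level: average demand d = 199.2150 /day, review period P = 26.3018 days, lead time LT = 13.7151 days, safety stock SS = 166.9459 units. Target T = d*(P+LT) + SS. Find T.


P + LT = 40.0169
d*(P+LT) = 199.2150 * 40.0169 = 7971.9667
T = 7971.9667 + 166.9459 = 8138.9126

8138.9126 units


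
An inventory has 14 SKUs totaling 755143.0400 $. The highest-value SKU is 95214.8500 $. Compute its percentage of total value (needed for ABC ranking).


Top item = 95214.8500
Total = 755143.0400
Percentage = 95214.8500 / 755143.0400 * 100 = 12.6088

12.6088%


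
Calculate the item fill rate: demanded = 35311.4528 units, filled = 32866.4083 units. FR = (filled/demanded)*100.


FR = 32866.4083 / 35311.4528 * 100 = 93.0758

93.0758%


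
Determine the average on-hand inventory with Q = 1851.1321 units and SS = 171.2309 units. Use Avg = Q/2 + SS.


Q/2 = 925.5661
Avg = 925.5661 + 171.2309 = 1096.7969

1096.7969 units


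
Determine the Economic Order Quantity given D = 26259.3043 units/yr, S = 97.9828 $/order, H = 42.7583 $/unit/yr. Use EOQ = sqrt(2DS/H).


2*D*S = 2 * 26259.3043 * 97.9828 = 5145920.3227
2*D*S/H = 120349.0392
EOQ = sqrt(120349.0392) = 346.9136

346.9136 units


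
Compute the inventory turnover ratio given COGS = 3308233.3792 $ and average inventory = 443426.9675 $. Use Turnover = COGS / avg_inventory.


Turnover = 3308233.3792 / 443426.9675 = 7.4606

7.4606


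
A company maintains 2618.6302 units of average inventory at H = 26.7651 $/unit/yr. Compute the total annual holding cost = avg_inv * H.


Cost = 2618.6302 * 26.7651 = 70087.8992

70087.8992 $/yr


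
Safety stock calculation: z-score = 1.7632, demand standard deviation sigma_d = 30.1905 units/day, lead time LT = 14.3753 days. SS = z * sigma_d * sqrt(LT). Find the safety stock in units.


sqrt(LT) = sqrt(14.3753) = 3.7915
SS = 1.7632 * 30.1905 * 3.7915 = 201.8275

201.8275 units


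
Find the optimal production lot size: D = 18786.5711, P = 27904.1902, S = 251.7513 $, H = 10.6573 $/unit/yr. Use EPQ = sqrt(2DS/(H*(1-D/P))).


1 - D/P = 1 - 0.6733 = 0.3267
H*(1-D/P) = 3.4822
2DS = 9459087.3939
EPQ = sqrt(2716376.8790) = 1648.1435

1648.1435 units


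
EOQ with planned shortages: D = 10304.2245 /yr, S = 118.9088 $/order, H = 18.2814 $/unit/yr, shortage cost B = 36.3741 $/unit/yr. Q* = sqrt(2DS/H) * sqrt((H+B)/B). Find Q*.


sqrt(2DS/H) = 366.1212
sqrt((H+B)/B) = 1.2258
Q* = 366.1212 * 1.2258 = 448.7926

448.7926 units


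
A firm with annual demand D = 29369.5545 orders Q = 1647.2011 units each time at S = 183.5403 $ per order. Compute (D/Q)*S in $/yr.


Number of orders = D/Q = 17.8300
Cost = 17.8300 * 183.5403 = 3272.5190

3272.5190 $/yr


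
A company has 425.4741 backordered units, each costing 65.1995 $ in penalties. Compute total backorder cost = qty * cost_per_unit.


Total = 425.4741 * 65.1995 = 27740.6986

27740.6986 $


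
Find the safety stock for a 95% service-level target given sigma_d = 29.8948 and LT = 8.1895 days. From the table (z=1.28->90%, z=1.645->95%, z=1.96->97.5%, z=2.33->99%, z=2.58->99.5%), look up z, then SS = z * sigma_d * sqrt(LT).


From the table, SL = 95% corresponds to z = 1.645
sqrt(LT) = sqrt(8.1895) = 2.8617
SS = 1.645 * 29.8948 * 2.8617 = 140.7312

140.7312 units


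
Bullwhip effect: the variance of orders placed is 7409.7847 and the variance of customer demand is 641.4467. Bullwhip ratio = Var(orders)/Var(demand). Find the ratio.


BW = 7409.7847 / 641.4467 = 11.5517

11.5517


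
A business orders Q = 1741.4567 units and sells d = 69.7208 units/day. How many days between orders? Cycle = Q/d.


Cycle = 1741.4567 / 69.7208 = 24.9776

24.9776 days


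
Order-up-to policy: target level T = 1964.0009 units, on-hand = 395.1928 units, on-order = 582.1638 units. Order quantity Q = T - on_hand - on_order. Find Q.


Inventory position = OH + OO = 395.1928 + 582.1638 = 977.3566
Q = 1964.0009 - 977.3566 = 986.6443

986.6443 units


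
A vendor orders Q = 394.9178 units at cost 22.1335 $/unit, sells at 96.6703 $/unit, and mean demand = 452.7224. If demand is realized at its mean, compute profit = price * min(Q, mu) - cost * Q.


Sales at mu = min(394.9178, 452.7224) = 394.9178
Revenue = 96.6703 * 394.9178 = 38176.8222
Total cost = 22.1335 * 394.9178 = 8740.9131
Profit = 38176.8222 - 8740.9131 = 29435.9091

29435.9091 $


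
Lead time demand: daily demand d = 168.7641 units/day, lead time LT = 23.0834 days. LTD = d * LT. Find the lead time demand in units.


LTD = 168.7641 * 23.0834 = 3895.6492

3895.6492 units


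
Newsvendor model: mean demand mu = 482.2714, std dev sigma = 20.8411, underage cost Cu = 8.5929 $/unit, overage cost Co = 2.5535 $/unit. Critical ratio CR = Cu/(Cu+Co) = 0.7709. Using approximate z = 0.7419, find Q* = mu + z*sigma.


CR = Cu/(Cu+Co) = 8.5929/(8.5929+2.5535) = 0.7709
z = 0.7419
Q* = 482.2714 + 0.7419 * 20.8411 = 497.7334

497.7334 units


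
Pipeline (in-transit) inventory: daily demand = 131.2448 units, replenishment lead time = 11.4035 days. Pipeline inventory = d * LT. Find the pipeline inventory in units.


Pipeline = 131.2448 * 11.4035 = 1496.6501

1496.6501 units


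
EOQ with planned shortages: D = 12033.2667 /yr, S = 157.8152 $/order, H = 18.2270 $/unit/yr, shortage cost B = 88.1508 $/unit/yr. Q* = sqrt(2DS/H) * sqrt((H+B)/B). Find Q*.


sqrt(2DS/H) = 456.4819
sqrt((H+B)/B) = 1.0985
Q* = 456.4819 * 1.0985 = 501.4596

501.4596 units


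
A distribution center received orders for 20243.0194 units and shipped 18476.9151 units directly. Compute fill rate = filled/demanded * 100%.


FR = 18476.9151 / 20243.0194 * 100 = 91.2755

91.2755%


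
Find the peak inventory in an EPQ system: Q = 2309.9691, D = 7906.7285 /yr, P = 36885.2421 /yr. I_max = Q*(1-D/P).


D/P = 0.2144
1 - D/P = 0.7856
I_max = 2309.9691 * 0.7856 = 1814.8036

1814.8036 units


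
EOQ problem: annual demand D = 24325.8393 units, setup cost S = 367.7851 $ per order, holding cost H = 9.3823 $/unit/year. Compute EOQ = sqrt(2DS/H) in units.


2*D*S = 2 * 24325.8393 * 367.7851 = 17893362.4791
2*D*S/H = 1907140.3045
EOQ = sqrt(1907140.3045) = 1380.9925

1380.9925 units


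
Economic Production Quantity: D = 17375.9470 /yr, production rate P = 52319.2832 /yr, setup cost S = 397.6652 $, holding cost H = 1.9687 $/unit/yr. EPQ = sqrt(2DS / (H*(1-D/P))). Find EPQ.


1 - D/P = 1 - 0.3321 = 0.6679
H*(1-D/P) = 1.3149
2DS = 13819618.8779
EPQ = sqrt(10510271.7077) = 3241.9549

3241.9549 units


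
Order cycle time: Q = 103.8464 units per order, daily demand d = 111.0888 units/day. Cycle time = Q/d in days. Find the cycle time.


Cycle = 103.8464 / 111.0888 = 0.9348

0.9348 days


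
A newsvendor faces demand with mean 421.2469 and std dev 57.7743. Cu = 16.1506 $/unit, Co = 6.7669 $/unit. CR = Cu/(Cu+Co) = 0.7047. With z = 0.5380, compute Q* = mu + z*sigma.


CR = Cu/(Cu+Co) = 16.1506/(16.1506+6.7669) = 0.7047
z = 0.5380
Q* = 421.2469 + 0.5380 * 57.7743 = 452.3295

452.3295 units


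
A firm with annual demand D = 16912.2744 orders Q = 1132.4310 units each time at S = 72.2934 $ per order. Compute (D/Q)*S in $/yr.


Number of orders = D/Q = 14.9345
Cost = 14.9345 * 72.2934 = 1079.6647

1079.6647 $/yr


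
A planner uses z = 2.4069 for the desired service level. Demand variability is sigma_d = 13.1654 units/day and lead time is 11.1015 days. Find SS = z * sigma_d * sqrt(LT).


sqrt(LT) = sqrt(11.1015) = 3.3319
SS = 2.4069 * 13.1654 * 3.3319 = 105.5803

105.5803 units


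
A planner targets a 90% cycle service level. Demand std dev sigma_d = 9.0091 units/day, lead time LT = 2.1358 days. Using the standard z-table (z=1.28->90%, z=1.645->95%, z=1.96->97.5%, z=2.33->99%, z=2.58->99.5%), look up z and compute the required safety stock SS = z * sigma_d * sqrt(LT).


From the table, SL = 90% corresponds to z = 1.28
sqrt(LT) = sqrt(2.1358) = 1.4614
SS = 1.28 * 9.0091 * 1.4614 = 16.8528

16.8528 units


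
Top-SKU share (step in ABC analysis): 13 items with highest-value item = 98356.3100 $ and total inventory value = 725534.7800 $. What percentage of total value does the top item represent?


Top item = 98356.3100
Total = 725534.7800
Percentage = 98356.3100 / 725534.7800 * 100 = 13.5564

13.5564%


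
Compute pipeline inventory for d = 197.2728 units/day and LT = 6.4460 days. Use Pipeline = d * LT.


Pipeline = 197.2728 * 6.4460 = 1271.6205

1271.6205 units


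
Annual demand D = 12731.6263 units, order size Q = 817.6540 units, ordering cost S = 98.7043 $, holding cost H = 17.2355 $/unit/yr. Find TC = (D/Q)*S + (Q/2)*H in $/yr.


Ordering cost = D*S/Q = 1536.9169
Holding cost = Q*H/2 = 7046.3378
TC = 1536.9169 + 7046.3378 = 8583.2547

8583.2547 $/yr


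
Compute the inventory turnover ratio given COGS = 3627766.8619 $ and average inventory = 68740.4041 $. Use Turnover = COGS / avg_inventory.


Turnover = 3627766.8619 / 68740.4041 = 52.7749

52.7749


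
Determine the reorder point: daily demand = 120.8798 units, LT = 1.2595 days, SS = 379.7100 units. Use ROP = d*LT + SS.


d*LT = 120.8798 * 1.2595 = 152.2481
ROP = 152.2481 + 379.7100 = 531.9581

531.9581 units


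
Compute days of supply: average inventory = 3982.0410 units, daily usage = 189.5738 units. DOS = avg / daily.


DOS = 3982.0410 / 189.5738 = 21.0052

21.0052 days


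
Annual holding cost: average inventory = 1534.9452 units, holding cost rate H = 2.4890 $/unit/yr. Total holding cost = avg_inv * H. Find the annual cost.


Cost = 1534.9452 * 2.4890 = 3820.4786

3820.4786 $/yr


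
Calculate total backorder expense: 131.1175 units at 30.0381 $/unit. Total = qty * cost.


Total = 131.1175 * 30.0381 = 3938.5206

3938.5206 $


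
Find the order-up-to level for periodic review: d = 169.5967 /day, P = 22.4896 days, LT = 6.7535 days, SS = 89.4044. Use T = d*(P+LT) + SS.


P + LT = 29.2431
d*(P+LT) = 169.5967 * 29.2431 = 4959.5333
T = 4959.5333 + 89.4044 = 5048.9377

5048.9377 units


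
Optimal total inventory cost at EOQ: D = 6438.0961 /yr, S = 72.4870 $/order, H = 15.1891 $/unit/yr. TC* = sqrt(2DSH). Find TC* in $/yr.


2*D*S*H = 14176845.8825
TC* = sqrt(14176845.8825) = 3765.2153

3765.2153 $/yr


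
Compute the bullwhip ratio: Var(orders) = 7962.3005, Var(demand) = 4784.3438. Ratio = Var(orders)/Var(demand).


BW = 7962.3005 / 4784.3438 = 1.6642

1.6642


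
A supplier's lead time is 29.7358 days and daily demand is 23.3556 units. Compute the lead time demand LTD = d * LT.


LTD = 23.3556 * 29.7358 = 694.4975

694.4975 units


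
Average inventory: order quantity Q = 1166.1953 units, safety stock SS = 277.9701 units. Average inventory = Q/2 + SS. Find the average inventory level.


Q/2 = 583.0977
Avg = 583.0977 + 277.9701 = 861.0678

861.0678 units


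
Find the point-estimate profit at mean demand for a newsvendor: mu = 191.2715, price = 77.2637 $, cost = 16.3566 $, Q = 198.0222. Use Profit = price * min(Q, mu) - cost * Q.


Sales at mu = min(198.0222, 191.2715) = 191.2715
Revenue = 77.2637 * 191.2715 = 14778.3438
Total cost = 16.3566 * 198.0222 = 3238.9699
Profit = 14778.3438 - 3238.9699 = 11539.3739

11539.3739 $


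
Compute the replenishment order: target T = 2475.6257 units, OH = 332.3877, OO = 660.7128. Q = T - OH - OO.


Inventory position = OH + OO = 332.3877 + 660.7128 = 993.1005
Q = 2475.6257 - 993.1005 = 1482.5252

1482.5252 units


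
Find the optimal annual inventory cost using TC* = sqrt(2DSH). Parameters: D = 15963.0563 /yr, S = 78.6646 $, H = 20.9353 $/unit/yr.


2*D*S*H = 52578061.2914
TC* = sqrt(52578061.2914) = 7251.0731

7251.0731 $/yr


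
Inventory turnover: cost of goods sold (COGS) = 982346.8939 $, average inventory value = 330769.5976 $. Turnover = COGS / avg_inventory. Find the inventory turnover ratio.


Turnover = 982346.8939 / 330769.5976 = 2.9699

2.9699


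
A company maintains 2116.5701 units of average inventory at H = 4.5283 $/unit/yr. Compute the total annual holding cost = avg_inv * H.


Cost = 2116.5701 * 4.5283 = 9584.4644

9584.4644 $/yr


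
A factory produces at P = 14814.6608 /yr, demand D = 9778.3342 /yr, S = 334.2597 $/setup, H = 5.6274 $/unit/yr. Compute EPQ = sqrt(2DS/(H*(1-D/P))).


1 - D/P = 1 - 0.6600 = 0.3400
H*(1-D/P) = 1.9131
2DS = 6537006.1124
EPQ = sqrt(3417031.0972) = 1848.5213

1848.5213 units


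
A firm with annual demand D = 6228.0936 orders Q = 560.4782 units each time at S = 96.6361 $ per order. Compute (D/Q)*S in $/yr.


Number of orders = D/Q = 11.1121
Cost = 11.1121 * 96.6361 = 1073.8307

1073.8307 $/yr


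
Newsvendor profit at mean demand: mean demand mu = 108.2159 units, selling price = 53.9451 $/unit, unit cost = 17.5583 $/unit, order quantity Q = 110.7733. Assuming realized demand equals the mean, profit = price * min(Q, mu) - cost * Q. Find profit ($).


Sales at mu = min(110.7733, 108.2159) = 108.2159
Revenue = 53.9451 * 108.2159 = 5837.7175
Total cost = 17.5583 * 110.7733 = 1944.9908
Profit = 5837.7175 - 1944.9908 = 3892.7267

3892.7267 $


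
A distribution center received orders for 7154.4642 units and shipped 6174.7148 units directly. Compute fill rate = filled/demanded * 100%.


FR = 6174.7148 / 7154.4642 * 100 = 86.3058

86.3058%


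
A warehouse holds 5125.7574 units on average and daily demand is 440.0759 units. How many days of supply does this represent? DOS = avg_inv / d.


DOS = 5125.7574 / 440.0759 = 11.6474

11.6474 days


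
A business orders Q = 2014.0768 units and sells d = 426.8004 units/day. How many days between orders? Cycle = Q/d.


Cycle = 2014.0768 / 426.8004 = 4.7190

4.7190 days


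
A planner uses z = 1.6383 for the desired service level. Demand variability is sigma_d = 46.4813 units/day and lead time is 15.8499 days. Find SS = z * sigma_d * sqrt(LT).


sqrt(LT) = sqrt(15.8499) = 3.9812
SS = 1.6383 * 46.4813 * 3.9812 = 303.1691

303.1691 units


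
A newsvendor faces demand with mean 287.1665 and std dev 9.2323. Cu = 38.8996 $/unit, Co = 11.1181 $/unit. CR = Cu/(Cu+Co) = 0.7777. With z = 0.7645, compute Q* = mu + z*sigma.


CR = Cu/(Cu+Co) = 38.8996/(38.8996+11.1181) = 0.7777
z = 0.7645
Q* = 287.1665 + 0.7645 * 9.2323 = 294.2246

294.2246 units


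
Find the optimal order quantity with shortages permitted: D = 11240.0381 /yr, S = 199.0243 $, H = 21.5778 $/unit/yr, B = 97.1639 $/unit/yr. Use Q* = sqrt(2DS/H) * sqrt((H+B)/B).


sqrt(2DS/H) = 455.3532
sqrt((H+B)/B) = 1.1055
Q* = 455.3532 * 1.1055 = 503.3818

503.3818 units


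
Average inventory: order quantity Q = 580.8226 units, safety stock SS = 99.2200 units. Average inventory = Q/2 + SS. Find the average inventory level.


Q/2 = 290.4113
Avg = 290.4113 + 99.2200 = 389.6313

389.6313 units


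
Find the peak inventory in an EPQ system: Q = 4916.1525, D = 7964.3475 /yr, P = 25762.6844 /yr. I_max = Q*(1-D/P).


D/P = 0.3091
1 - D/P = 0.6909
I_max = 4916.1525 * 0.6909 = 3396.3595

3396.3595 units


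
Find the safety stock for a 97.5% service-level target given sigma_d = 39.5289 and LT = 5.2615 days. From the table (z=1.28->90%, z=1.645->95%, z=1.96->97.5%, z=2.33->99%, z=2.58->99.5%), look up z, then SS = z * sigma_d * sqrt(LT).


From the table, SL = 97.5% corresponds to z = 1.96
sqrt(LT) = sqrt(5.2615) = 2.2938
SS = 1.96 * 39.5289 * 2.2938 = 177.7156

177.7156 units


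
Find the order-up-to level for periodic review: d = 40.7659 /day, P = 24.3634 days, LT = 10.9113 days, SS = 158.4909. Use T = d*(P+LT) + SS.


P + LT = 35.2747
d*(P+LT) = 40.7659 * 35.2747 = 1438.0049
T = 1438.0049 + 158.4909 = 1596.4958

1596.4958 units


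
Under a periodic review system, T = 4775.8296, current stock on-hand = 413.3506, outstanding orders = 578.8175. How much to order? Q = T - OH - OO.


Inventory position = OH + OO = 413.3506 + 578.8175 = 992.1681
Q = 4775.8296 - 992.1681 = 3783.6615

3783.6615 units


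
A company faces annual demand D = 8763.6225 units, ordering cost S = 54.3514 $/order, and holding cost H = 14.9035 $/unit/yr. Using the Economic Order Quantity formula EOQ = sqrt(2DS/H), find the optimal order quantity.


2*D*S = 2 * 8763.6225 * 54.3514 = 952630.3039
2*D*S/H = 63919.9050
EOQ = sqrt(63919.9050) = 252.8239

252.8239 units


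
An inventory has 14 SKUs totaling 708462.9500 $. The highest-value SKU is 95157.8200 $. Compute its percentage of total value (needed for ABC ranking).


Top item = 95157.8200
Total = 708462.9500
Percentage = 95157.8200 / 708462.9500 * 100 = 13.4316

13.4316%


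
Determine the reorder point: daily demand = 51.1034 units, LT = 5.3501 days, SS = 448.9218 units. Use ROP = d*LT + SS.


d*LT = 51.1034 * 5.3501 = 273.4083
ROP = 273.4083 + 448.9218 = 722.3301

722.3301 units


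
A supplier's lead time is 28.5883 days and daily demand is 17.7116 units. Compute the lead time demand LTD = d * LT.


LTD = 17.7116 * 28.5883 = 506.3445

506.3445 units


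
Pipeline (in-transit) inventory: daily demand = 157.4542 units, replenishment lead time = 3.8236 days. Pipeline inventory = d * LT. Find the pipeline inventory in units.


Pipeline = 157.4542 * 3.8236 = 602.0419

602.0419 units


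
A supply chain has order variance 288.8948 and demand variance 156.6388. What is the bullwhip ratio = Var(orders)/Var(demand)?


BW = 288.8948 / 156.6388 = 1.8443

1.8443


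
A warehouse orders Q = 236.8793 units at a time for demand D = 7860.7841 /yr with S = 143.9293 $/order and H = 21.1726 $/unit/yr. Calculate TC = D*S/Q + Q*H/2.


Ordering cost = D*S/Q = 4776.2601
Holding cost = Q*H/2 = 2507.6753
TC = 4776.2601 + 2507.6753 = 7283.9354

7283.9354 $/yr


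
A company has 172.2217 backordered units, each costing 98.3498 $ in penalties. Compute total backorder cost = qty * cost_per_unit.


Total = 172.2217 * 98.3498 = 16937.9698

16937.9698 $
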